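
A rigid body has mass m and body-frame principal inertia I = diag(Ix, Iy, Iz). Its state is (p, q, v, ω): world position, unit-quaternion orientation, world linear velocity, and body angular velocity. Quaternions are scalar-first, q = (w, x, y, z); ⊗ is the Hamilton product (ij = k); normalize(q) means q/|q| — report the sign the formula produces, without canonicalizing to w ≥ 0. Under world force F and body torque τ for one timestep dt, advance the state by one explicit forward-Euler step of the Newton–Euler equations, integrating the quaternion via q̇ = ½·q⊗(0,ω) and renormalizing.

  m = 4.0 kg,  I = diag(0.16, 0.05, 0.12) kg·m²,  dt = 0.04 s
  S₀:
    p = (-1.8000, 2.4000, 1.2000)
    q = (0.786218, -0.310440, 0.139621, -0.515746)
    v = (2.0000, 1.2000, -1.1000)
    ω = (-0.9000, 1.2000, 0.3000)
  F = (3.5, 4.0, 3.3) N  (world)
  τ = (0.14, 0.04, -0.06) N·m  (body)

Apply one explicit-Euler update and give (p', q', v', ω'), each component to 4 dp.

p' = (-1.7200, 2.4480, 1.1560)
q' = (0.7800, -0.3112, 0.1696, -0.5157)
v' = (2.0350, 1.2400, -1.0670)
ω' = (-0.8713, 1.2406, 0.2404)

p + v·dt = (-1.7200, 2.4480, 1.1560)
new velocity v' = (2.0350, 1.2400, -1.0670)
α = I⁻¹(τ − ω×Iω) = (0.7175, 1.0160, -1.4900)
new body rate ω' = (-0.8713, 1.2406, 0.2404)
Hamilton product q⊗(0,ω) = (-0.2922174, -0.0468147, 1.5007650, -0.0110037)
q' = normalize(q + ½dt·q⊗(0,ω)) = (0.7800, -0.3112, 0.1696, -0.5157)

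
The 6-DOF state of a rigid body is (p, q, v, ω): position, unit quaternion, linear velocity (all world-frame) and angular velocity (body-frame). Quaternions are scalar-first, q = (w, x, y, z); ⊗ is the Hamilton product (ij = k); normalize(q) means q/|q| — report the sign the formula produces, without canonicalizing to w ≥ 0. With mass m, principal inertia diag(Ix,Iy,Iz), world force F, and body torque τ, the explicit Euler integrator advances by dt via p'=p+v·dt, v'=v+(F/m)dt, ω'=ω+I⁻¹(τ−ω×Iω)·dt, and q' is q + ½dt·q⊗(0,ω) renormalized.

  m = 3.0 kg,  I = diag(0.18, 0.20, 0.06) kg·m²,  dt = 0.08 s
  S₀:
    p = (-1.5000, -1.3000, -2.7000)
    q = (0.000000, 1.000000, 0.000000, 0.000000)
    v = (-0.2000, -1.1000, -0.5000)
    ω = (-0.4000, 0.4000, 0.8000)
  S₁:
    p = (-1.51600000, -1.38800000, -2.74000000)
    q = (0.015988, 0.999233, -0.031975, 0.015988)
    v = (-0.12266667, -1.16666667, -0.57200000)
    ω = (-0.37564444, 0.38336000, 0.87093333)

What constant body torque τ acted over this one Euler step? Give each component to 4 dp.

rate change Δω = (0.02435556, -0.01664000, 0.07093333)
I·α + gyro = (0.0100, -0.0800, 0.0500)

τ = (0.0100, -0.0800, 0.0500)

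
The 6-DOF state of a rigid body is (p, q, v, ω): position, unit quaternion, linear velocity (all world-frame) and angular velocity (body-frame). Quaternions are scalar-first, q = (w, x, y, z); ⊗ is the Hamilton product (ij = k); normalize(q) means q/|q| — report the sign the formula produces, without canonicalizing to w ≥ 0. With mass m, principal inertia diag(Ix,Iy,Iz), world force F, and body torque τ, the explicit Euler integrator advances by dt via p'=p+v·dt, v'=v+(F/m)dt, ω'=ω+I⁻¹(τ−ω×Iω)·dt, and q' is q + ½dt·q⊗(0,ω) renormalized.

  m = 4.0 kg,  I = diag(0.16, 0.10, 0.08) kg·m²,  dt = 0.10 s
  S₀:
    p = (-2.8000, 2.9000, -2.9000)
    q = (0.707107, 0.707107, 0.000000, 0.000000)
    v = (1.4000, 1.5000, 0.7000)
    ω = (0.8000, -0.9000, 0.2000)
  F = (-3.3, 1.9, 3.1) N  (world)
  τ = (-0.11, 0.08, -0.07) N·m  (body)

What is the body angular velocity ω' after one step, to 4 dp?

α = I⁻¹(τ − ω×Iω) = (-0.7100, 0.6720, -1.4150)
new body rate ω' = (0.7290, -0.8328, 0.0585)

ω' = (0.7290, -0.8328, 0.0585)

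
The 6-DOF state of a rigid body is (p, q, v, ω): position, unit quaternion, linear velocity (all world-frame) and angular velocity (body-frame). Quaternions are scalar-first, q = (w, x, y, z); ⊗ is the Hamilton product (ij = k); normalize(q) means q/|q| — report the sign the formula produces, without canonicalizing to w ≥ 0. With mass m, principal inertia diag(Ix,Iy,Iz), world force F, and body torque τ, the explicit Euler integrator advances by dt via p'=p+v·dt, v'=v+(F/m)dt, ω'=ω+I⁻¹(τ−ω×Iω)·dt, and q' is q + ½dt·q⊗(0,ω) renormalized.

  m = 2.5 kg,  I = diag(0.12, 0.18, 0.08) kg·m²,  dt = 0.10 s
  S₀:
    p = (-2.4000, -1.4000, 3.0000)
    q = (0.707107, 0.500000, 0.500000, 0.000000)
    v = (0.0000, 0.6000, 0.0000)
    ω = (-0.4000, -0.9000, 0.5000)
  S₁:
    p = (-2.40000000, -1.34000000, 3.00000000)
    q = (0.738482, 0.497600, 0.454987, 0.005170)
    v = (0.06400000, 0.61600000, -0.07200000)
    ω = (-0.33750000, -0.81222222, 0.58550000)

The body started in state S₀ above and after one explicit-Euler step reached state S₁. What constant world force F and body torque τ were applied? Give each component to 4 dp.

F = (1.6000, 0.4000, -1.8000)
τ = (0.1200, 0.1500, 0.0900)

rate change Δω = (0.06250000, 0.08777778, 0.08550000)
I·α + gyro = (0.1200, 0.1500, 0.0900)
v₁ − v₀ = (0.06400000, 0.01600000, -0.07200000)
m·(v₁−v₀)/dt = (1.6000, 0.4000, -1.8000)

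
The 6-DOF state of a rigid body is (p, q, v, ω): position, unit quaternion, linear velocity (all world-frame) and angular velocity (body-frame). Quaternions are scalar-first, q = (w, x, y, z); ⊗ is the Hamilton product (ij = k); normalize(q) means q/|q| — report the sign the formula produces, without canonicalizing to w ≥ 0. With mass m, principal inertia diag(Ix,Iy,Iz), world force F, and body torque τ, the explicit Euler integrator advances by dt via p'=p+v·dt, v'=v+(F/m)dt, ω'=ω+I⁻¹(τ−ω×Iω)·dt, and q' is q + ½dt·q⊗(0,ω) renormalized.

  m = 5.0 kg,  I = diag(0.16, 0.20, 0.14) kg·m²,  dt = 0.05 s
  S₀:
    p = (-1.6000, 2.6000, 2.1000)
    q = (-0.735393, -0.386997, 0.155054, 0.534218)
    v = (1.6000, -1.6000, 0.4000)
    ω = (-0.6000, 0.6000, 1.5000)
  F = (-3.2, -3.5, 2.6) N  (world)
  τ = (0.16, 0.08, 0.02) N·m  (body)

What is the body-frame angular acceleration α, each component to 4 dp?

α = (1.3375, 0.4900, 0.2457)

ω×(Iω) gyroscopic = (-0.0540, -0.0180, -0.0144)
angular accel α = (1.3375, 0.4900, 0.2457)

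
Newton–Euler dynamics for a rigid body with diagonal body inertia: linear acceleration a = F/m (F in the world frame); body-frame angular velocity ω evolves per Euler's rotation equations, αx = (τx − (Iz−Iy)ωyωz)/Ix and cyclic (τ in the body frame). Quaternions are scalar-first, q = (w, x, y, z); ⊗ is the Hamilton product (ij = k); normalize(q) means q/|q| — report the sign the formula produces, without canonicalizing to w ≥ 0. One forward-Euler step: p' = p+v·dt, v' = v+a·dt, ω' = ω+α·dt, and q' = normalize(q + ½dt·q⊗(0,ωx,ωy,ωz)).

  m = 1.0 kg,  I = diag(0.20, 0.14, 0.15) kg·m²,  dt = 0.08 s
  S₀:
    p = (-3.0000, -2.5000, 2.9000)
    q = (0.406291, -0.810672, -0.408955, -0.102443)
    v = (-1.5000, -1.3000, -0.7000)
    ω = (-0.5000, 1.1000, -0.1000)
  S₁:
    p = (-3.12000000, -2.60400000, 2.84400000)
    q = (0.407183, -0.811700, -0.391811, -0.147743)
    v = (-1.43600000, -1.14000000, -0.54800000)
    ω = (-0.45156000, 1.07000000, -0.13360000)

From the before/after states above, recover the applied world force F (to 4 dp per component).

F = (0.8000, 2.0000, 1.9000)

Δv = v₁−v₀ = (0.06400000, 0.16000000, 0.15200000)
applied force F = (0.8000, 2.0000, 1.9000)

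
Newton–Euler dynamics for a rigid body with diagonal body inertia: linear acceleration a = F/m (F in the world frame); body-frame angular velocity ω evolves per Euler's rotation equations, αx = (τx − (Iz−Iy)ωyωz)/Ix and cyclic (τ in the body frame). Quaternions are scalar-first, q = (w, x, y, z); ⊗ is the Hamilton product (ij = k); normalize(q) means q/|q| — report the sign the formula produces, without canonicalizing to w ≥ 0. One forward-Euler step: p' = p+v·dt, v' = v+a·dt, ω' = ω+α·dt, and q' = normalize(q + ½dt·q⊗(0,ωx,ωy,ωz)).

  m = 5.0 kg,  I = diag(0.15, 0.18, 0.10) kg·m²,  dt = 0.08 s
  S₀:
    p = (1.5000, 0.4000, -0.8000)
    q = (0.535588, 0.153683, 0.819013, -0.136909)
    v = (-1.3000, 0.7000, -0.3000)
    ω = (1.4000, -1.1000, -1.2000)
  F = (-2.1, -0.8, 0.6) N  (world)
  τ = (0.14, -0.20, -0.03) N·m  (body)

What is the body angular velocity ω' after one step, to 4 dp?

α = I⁻¹(τ − ω×Iω) = (1.6373, -0.6444, 0.1620)
new body rate ω' = (1.5310, -1.1516, -1.1870)

ω' = (1.5310, -1.1516, -1.1870)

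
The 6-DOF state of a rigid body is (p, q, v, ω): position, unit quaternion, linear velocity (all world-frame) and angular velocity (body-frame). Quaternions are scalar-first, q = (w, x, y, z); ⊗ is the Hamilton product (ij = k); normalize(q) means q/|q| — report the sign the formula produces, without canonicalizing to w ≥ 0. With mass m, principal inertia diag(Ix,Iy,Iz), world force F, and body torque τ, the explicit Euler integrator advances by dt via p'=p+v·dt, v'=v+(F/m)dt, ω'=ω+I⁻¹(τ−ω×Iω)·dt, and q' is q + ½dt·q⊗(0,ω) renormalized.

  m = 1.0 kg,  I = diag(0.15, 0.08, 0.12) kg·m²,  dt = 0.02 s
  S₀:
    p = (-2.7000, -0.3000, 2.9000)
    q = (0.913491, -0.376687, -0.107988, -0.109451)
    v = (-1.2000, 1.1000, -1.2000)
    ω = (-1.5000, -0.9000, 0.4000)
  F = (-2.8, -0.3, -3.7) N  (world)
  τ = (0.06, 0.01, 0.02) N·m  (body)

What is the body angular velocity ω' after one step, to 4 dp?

(τ − ω×Iω)/I = (0.4960, 0.3500, 0.9542)
ω + α·dt = (-1.4901, -0.8930, 0.4191)

ω' = (-1.4901, -0.8930, 0.4191)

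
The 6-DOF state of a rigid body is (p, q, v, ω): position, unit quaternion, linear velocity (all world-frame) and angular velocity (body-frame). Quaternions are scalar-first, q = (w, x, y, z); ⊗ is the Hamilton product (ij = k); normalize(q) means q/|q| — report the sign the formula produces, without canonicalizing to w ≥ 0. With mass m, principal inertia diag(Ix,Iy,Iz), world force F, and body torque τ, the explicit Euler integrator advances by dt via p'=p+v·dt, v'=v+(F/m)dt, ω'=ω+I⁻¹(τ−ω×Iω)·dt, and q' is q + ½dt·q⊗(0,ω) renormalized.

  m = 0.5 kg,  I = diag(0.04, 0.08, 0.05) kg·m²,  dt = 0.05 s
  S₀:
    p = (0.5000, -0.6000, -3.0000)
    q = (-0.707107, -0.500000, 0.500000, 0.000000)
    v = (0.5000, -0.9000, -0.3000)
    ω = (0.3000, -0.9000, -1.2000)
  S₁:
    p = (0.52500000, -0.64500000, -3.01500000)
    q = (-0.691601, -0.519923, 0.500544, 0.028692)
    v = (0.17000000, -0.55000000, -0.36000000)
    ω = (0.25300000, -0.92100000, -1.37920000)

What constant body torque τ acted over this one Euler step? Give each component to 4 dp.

τ = (-0.0700, -0.0300, -0.1900)

ω₁ − ω₀ = (-0.04700000, -0.02100000, -0.17920000)
I·α + gyro = (-0.0700, -0.0300, -0.1900)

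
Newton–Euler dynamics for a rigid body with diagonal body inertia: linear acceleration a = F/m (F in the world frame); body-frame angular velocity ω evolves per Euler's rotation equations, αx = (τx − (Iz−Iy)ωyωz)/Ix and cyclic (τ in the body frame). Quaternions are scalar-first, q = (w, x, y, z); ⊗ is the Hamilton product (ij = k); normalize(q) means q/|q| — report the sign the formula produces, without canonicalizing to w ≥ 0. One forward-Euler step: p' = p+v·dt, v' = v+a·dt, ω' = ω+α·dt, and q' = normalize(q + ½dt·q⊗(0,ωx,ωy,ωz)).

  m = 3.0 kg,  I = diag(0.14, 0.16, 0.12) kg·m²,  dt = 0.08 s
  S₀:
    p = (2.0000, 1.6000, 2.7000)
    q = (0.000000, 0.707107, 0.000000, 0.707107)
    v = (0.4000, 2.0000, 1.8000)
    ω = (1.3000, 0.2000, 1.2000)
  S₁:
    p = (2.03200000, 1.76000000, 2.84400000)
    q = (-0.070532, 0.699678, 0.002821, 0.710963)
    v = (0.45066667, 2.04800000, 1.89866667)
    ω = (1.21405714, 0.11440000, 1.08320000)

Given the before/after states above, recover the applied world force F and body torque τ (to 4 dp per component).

F = (1.9000, 1.8000, 3.7000)
τ = (-0.1600, -0.1400, -0.1700)

Δv = v₁−v₀ = (0.05066667, 0.04800000, 0.09866667)
applied force F = (1.9000, 1.8000, 3.7000)
rate change Δω = (-0.08594286, -0.08560000, -0.11680000)
ω₀×(Iω₀) = (-0.0096, 0.0312, 0.0052)
I·α + gyro = (-0.1600, -0.1400, -0.1700)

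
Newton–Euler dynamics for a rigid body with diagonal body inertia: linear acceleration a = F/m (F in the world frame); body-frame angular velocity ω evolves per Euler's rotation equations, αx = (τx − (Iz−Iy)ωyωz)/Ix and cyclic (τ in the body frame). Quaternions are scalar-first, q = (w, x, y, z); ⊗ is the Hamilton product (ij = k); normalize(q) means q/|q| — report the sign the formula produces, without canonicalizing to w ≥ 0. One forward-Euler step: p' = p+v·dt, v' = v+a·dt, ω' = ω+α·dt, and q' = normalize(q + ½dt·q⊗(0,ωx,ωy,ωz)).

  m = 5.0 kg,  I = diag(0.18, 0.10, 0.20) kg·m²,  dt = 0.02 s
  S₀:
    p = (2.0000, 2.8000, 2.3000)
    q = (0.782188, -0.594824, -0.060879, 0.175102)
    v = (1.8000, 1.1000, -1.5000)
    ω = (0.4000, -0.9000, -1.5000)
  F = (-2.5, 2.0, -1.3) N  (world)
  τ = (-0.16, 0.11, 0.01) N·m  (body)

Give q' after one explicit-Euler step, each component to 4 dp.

2q̇ = q⊗(0,ω) = (0.4457915, 0.5617855, -1.5261644, -0.6135888)
updated quaternion q' = (0.7865, -0.5891, -0.0761, 0.1689)

q' = (0.7865, -0.5891, -0.0761, 0.1689)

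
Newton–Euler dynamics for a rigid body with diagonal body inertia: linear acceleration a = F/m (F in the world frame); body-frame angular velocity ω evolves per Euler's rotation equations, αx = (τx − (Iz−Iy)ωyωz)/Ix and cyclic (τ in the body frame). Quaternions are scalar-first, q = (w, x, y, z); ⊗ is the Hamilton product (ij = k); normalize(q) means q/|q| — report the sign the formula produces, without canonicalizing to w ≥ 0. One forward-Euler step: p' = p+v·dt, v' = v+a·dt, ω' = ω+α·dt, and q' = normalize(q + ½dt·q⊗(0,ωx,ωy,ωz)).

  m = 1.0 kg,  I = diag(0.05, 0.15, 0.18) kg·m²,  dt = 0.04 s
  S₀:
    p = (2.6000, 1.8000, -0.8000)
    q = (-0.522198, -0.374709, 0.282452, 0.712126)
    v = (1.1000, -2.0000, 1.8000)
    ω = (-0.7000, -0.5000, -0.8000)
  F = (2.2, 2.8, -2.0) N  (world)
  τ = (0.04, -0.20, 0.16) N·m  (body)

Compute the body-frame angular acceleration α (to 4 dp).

gyro term ω×Iω = (0.0120, -0.0728, 0.0350)
(τ − ω×Iω)/I = (0.5600, -0.8480, 0.6944)

α = (0.5600, -0.8480, 0.6944)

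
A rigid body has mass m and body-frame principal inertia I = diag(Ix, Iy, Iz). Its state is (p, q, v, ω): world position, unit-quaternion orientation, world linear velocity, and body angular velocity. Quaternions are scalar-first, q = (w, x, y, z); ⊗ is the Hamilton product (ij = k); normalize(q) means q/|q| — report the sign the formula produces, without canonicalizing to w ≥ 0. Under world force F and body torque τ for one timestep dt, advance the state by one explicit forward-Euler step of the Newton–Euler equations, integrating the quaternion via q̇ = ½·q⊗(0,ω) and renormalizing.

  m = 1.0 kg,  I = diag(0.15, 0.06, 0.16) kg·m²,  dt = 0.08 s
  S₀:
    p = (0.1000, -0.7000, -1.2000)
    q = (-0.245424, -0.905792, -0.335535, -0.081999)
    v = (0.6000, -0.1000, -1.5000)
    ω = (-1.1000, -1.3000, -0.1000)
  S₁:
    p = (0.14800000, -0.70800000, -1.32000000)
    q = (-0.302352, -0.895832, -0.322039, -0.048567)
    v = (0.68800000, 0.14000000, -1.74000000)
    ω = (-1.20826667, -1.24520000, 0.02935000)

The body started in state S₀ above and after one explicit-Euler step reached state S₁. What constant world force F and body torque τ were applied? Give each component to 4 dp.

Δv = v₁−v₀ = (0.08800000, 0.24000000, -0.24000000)
F = m·Δv/dt = (1.1000, 3.0000, -3.0000)
ω₁ − ω₀ = (-0.10826667, 0.05480000, 0.12935000)
I·α + gyro = (-0.1900, 0.0400, 0.1300)

F = (1.1000, 3.0000, -3.0000)
τ = (-0.1900, 0.0400, 0.1300)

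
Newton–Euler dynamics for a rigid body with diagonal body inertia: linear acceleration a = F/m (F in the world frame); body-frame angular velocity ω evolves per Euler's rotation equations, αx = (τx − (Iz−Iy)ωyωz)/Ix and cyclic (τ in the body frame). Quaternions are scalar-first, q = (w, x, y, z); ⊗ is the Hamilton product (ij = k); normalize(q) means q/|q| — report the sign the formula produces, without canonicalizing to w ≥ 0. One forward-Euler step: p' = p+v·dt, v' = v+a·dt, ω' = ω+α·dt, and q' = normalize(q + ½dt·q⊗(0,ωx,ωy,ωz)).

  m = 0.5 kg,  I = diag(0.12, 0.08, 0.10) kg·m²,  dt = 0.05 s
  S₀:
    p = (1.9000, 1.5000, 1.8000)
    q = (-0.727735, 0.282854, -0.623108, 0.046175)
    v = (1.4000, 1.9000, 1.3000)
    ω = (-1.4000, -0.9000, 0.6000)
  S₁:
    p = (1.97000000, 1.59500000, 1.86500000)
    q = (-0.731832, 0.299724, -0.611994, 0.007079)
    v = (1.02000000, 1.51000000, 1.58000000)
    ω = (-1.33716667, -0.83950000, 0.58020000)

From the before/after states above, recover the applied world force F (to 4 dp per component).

velocity change Δv = (-0.38000000, -0.39000000, 0.28000000)
F = m·Δv/dt = (-3.8000, -3.9000, 2.8000)

F = (-3.8000, -3.9000, 2.8000)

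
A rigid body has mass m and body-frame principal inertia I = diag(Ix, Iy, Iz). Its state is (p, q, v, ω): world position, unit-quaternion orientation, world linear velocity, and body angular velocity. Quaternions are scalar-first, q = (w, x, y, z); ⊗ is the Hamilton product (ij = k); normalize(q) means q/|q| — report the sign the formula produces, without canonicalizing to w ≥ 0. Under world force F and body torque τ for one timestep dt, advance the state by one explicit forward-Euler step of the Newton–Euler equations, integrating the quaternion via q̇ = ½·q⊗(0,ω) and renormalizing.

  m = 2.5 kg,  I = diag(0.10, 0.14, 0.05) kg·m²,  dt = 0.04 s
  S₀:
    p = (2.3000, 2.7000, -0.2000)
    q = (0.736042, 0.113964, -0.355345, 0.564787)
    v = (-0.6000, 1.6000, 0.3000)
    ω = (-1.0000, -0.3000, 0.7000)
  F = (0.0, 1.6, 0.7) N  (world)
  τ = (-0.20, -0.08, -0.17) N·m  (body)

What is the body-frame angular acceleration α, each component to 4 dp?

ω×(Iω) gyroscopic = (0.0189, -0.0350, 0.0120)
α = I⁻¹(τ − ω×Iω) = (-2.1890, -0.3214, -3.6400)

α = (-2.1890, -0.3214, -3.6400)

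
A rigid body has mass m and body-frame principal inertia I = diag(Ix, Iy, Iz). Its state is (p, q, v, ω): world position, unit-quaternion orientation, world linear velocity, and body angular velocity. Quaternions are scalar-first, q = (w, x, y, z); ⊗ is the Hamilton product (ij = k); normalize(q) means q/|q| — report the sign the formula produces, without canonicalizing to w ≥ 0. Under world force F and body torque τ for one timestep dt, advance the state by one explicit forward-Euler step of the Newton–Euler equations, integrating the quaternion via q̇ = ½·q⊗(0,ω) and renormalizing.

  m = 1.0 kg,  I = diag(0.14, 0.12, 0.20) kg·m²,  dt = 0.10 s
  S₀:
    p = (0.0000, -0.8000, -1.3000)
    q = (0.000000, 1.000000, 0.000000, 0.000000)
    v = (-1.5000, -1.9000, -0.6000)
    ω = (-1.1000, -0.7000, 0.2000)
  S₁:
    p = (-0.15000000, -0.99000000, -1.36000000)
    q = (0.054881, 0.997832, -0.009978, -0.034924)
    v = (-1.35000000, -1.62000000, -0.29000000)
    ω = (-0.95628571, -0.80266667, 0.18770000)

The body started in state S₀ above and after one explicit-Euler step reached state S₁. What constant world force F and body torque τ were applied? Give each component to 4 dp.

F = (1.5000, 2.8000, 3.1000)
τ = (0.1900, -0.1100, -0.0400)

Δv = v₁−v₀ = (0.15000000, 0.28000000, 0.31000000)
applied force F = (1.5000, 2.8000, 3.1000)
rate change Δω = (0.14371429, -0.10266667, -0.01230000)
precession coupling = (-0.0112, 0.0132, -0.0154)
applied torque τ = (0.1900, -0.1100, -0.0400)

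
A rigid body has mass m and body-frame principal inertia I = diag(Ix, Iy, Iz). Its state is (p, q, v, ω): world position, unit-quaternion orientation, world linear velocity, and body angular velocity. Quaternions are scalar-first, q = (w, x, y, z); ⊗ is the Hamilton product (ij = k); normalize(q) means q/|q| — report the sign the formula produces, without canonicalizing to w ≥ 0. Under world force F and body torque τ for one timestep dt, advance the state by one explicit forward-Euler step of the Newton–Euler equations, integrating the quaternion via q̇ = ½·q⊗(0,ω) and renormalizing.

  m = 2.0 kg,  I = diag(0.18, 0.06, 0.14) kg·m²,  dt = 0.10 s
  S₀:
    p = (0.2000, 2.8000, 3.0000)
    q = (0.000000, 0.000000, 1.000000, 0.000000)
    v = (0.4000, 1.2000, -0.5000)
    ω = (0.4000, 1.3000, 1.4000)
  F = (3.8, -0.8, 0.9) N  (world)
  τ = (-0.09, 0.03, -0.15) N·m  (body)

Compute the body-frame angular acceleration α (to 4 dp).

gyro term ω×Iω = (0.1456, 0.0224, -0.0624)
(τ − ω×Iω)/I = (-1.3089, 0.1267, -0.6257)

α = (-1.3089, 0.1267, -0.6257)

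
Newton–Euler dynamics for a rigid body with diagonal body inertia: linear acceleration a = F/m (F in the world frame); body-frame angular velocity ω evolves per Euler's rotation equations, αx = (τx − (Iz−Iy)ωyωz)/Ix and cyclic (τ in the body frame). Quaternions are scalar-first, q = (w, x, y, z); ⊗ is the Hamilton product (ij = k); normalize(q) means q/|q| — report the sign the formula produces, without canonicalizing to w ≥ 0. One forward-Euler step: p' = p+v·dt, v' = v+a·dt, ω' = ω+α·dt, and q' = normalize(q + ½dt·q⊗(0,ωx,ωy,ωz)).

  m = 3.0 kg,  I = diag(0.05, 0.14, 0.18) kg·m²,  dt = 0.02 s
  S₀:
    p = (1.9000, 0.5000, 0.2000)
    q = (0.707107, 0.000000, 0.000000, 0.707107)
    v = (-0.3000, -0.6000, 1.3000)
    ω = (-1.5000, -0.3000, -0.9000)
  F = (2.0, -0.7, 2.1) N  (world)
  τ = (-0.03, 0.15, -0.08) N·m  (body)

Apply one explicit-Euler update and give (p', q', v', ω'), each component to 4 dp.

p' = (1.8940, 0.4880, 0.2260)
q' = (0.7134, -0.0085, -0.0127, 0.7006)
v' = (-0.2867, -0.6047, 1.3140)
ω' = (-1.5163, -0.2535, -0.9134)

precession coupling ω×(Iω) = (0.0108, -0.1755, 0.0405)
(τ − ω×Iω)/I = (-0.8160, 2.3250, -0.6694)
new body rate ω' = (-1.5163, -0.2535, -0.9134)
2q̇ = q⊗(0,ω) = (0.6363963, -0.8485284, -1.2727926, -0.6363963)
q + ½dt·q⊗(0,ω), renormalized = (0.7134, -0.0085, -0.0127, 0.7006)
p' = p + v·dt = (1.8940, 0.4880, 0.2260)
new velocity v' = (-0.2867, -0.6047, 1.3140)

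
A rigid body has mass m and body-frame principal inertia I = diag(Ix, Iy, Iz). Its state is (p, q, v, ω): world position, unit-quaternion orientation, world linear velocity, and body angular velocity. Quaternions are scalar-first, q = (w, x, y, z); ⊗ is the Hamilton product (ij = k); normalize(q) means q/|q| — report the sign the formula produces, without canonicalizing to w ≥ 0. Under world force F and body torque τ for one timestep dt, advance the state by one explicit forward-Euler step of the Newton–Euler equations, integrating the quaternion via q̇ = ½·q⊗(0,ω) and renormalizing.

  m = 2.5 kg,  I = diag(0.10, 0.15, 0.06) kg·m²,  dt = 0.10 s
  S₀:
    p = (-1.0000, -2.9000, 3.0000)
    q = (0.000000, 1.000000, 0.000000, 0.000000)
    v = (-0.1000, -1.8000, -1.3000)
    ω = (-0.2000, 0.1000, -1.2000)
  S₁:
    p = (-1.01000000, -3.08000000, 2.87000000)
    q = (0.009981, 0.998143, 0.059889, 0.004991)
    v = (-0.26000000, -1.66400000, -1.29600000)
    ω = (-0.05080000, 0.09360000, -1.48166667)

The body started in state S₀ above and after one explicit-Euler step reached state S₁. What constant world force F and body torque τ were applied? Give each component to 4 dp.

Δω = ω₁−ω₀ = (0.14920000, -0.00640000, -0.28166667)
gyro term ω₀×Iω₀ = (0.0108, 0.0096, -0.0010)
τ = I·(Δω/dt) + ω₀×(Iω₀) = (0.1600, 0.0000, -0.1700)
v₁ − v₀ = (-0.16000000, 0.13600000, 0.00400000)
m·(v₁−v₀)/dt = (-4.0000, 3.4000, 0.1000)

F = (-4.0000, 3.4000, 0.1000)
τ = (0.1600, 0.0000, -0.1700)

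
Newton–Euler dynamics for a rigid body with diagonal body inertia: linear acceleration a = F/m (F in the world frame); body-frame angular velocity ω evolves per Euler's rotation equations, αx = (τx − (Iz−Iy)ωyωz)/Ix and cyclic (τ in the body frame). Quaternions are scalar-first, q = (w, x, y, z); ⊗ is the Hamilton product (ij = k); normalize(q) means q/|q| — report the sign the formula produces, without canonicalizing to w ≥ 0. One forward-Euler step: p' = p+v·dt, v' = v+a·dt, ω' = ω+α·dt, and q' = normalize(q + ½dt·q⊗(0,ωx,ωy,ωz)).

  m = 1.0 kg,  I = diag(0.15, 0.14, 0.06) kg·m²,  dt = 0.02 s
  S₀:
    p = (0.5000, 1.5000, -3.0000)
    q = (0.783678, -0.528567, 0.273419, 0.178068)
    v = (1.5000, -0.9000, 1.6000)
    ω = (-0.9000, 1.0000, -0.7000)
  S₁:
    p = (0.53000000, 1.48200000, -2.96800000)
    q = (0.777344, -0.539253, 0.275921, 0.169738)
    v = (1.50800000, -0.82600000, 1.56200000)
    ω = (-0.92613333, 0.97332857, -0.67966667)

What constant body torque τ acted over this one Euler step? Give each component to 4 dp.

ω₁ − ω₀ = (-0.02613333, -0.02667143, 0.02033333)
applied torque τ = (-0.1400, -0.1300, 0.0700)

τ = (-0.1400, -0.1300, 0.0700)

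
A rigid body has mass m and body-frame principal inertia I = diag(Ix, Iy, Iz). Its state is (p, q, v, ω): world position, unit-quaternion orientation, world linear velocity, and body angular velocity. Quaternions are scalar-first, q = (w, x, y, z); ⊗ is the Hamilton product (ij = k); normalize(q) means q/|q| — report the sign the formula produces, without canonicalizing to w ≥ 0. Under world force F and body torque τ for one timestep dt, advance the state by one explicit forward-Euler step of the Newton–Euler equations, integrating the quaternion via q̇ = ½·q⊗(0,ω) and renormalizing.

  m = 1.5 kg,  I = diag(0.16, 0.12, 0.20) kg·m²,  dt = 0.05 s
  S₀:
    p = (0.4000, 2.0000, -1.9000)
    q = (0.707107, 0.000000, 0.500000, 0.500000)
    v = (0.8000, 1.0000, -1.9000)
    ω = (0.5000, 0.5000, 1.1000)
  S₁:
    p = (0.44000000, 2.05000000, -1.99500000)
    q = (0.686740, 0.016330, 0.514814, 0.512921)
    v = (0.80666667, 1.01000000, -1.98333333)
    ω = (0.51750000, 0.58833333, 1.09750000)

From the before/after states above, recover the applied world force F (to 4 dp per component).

F = (0.2000, 0.3000, -2.5000)

v₁ − v₀ = (0.00666667, 0.01000000, -0.08333333)
applied force F = (0.2000, 0.3000, -2.5000)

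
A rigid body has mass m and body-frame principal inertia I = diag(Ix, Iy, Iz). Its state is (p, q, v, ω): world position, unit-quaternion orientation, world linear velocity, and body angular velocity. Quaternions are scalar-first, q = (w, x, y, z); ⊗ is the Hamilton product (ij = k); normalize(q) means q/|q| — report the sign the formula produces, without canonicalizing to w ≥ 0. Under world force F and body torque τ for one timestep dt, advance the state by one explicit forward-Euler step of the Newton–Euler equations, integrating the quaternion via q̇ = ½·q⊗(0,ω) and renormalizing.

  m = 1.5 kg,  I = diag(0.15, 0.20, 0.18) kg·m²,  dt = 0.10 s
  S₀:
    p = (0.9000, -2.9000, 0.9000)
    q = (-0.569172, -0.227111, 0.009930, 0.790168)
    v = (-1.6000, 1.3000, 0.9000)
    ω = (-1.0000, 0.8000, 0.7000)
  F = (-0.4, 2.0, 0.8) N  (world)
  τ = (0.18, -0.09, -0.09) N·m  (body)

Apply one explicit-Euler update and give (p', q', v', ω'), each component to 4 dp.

precession coupling ω×(Iω) = (-0.0112, 0.0210, -0.0400)
α = I⁻¹(τ − ω×Iω) = (1.2747, -0.5550, -0.2778)
ω' = ω + α·dt = (-0.8725, 0.7445, 0.6722)
Hamilton product q⊗(0,ω) = (-0.7881726, -0.0560114, -1.0865279, -0.5701792)
q + ½dt·q⊗(0,ω), renormalized = (-0.6070, -0.2293, -0.0443, 0.7596)
linear accel F/m = (-0.2667, 1.3333, 0.5333)
p + v·dt = (0.7400, -2.7700, 0.9900)
v + (F/m)dt = (-1.6267, 1.4333, 0.9533)

p' = (0.7400, -2.7700, 0.9900)
q' = (-0.6070, -0.2293, -0.0443, 0.7596)
v' = (-1.6267, 1.4333, 0.9533)
ω' = (-0.8725, 0.7445, 0.6722)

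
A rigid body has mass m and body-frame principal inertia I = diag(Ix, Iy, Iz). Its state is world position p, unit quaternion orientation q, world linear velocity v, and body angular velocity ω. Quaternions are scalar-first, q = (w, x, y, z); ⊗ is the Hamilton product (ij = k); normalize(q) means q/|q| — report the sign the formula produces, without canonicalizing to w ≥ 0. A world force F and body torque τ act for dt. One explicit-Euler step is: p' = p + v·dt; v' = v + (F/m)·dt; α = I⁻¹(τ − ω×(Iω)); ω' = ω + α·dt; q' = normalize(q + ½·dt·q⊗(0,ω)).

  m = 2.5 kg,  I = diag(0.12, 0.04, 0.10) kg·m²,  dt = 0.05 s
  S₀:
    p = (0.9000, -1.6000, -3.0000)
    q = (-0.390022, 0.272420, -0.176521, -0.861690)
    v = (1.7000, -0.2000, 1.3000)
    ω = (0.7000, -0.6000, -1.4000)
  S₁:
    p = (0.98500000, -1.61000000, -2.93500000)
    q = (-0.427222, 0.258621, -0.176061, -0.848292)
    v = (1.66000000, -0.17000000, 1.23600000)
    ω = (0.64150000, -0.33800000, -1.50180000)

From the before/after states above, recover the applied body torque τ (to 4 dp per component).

Δω = ω₁−ω₀ = (-0.05850000, 0.26200000, -0.10180000)
gyro term ω₀×Iω₀ = (0.0504, -0.0196, 0.0336)
τ = I·(Δω/dt) + ω₀×(Iω₀) = (-0.0900, 0.1900, -0.1700)

τ = (-0.0900, 0.1900, -0.1700)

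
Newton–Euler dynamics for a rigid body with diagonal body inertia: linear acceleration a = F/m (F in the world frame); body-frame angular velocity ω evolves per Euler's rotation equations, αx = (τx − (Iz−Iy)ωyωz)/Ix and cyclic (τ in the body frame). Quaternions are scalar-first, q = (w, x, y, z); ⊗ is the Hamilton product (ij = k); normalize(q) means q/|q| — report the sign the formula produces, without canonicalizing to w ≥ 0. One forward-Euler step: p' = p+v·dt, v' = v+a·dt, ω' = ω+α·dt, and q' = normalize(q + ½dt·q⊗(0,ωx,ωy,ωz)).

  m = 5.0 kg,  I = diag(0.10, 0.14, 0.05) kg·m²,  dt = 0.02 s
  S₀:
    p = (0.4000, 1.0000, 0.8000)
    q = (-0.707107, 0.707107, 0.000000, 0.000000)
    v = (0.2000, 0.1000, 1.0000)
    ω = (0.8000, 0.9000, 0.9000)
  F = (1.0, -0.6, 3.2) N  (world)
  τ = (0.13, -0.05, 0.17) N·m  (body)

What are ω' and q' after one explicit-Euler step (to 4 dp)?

angular accel α = (2.0290, -0.6143, 2.8240)
new body rate ω' = (0.8406, 0.8877, 0.9565)
2q̇ = q⊗(0,ω) = (-0.5656856, -0.5656856, -1.2727926, 0.0000000)
updated quaternion q' = (-0.7127, 0.7014, -0.0127, 0.0000)

ω' = (0.8406, 0.8877, 0.9565)
q' = (-0.7127, 0.7014, -0.0127, 0.0000)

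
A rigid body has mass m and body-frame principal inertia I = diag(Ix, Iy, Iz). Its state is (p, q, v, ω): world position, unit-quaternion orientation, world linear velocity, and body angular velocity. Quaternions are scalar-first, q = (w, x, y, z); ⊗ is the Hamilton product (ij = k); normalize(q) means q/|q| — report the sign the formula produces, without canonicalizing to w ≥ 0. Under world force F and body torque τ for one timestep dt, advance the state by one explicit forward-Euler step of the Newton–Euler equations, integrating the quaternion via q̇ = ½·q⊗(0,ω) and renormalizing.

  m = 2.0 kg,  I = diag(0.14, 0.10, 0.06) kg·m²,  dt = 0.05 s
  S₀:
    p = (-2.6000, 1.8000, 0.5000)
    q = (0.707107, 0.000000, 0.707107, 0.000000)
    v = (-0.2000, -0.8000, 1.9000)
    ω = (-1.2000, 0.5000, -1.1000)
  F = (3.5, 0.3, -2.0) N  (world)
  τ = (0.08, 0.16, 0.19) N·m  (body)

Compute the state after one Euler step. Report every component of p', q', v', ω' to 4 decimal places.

p' = p + v·dt = (-2.6100, 1.7600, 0.5950)
new velocity v' = (-0.1125, -0.7925, 1.8500)
precession coupling ω×(Iω) = (0.0220, 0.1056, 0.0240)
α = I⁻¹(τ − ω×Iω) = (0.4143, 0.5440, 2.7667)
new body rate ω' = (-1.1793, 0.5272, -0.9617)
q⊗(0,ω) = (-0.3535535, -1.6263461, 0.3535535, 0.0707107)
updated quaternion q' = (0.6976, -0.0406, 0.7153, 0.0018)

p' = (-2.6100, 1.7600, 0.5950)
q' = (0.6976, -0.0406, 0.7153, 0.0018)
v' = (-0.1125, -0.7925, 1.8500)
ω' = (-1.1793, 0.5272, -0.9617)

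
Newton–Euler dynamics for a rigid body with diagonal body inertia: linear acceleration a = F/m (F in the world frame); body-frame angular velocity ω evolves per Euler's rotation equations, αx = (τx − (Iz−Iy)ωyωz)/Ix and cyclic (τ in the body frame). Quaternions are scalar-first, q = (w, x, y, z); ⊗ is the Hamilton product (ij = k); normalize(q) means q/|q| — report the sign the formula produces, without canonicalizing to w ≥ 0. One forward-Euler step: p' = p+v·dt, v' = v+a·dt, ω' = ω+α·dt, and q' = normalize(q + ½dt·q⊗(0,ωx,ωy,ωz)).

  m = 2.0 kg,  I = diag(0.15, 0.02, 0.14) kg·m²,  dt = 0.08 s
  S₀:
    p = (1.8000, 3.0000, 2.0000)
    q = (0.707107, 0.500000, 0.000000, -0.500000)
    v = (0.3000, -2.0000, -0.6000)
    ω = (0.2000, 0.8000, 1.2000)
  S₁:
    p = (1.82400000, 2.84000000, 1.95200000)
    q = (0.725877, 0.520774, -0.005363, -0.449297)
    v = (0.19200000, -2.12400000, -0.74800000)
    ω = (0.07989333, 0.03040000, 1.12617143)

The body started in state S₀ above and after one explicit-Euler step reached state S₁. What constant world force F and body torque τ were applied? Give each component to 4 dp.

F = (-2.7000, -3.1000, -3.7000)
τ = (-0.1100, -0.1900, -0.1500)

velocity change Δv = (-0.10800000, -0.12400000, -0.14800000)
applied force F = (-2.7000, -3.1000, -3.7000)
Δω = ω₁−ω₀ = (-0.12010667, -0.76960000, -0.07382857)
precession coupling = (0.1152, 0.0024, -0.0208)
I·α + gyro = (-0.1100, -0.1900, -0.1500)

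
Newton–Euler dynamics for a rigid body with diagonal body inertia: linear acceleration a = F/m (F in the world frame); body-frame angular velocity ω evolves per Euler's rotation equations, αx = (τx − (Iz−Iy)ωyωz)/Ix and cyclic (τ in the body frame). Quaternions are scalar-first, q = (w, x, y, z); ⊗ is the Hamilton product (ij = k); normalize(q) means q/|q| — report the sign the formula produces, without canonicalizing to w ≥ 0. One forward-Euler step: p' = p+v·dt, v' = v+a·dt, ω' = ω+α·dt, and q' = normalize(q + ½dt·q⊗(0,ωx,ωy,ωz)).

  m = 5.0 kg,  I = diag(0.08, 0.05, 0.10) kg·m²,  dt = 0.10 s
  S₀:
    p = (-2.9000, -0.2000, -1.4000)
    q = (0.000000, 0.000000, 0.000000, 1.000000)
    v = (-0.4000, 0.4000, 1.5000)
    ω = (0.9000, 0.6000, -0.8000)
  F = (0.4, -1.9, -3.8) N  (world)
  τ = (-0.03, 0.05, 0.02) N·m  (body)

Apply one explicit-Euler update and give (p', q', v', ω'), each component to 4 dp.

linear accel F/m = (0.0800, -0.3800, -0.7600)
new position p' = (-2.9400, -0.1600, -1.2500)
new velocity v' = (-0.3920, 0.3620, 1.4240)
(τ − ω×Iω)/I = (-0.0750, 0.7120, 0.3620)
ω' = ω + α·dt = (0.8925, 0.6712, -0.7638)
2q̇ = q⊗(0,ω) = (0.8000000, -0.6000000, 0.9000000, 0.0000000)
updated quaternion q' = (0.0399, -0.0299, 0.0449, 0.9977)

p' = (-2.9400, -0.1600, -1.2500)
q' = (0.0399, -0.0299, 0.0449, 0.9977)
v' = (-0.3920, 0.3620, 1.4240)
ω' = (0.8925, 0.6712, -0.7638)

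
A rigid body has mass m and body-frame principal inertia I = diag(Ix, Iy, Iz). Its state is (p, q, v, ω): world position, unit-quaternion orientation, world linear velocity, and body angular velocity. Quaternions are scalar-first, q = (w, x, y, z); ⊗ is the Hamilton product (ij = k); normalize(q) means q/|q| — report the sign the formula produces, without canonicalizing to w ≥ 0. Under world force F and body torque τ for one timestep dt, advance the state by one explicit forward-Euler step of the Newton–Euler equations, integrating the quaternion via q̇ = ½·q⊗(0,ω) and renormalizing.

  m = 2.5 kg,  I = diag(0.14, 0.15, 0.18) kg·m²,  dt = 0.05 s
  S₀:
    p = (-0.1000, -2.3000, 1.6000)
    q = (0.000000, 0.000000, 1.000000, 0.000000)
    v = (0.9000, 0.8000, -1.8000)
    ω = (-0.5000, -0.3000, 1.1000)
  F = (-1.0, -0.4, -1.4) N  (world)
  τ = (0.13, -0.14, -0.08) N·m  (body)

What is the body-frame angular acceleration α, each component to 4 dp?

gyro term ω×Iω = (-0.0099, 0.0220, 0.0015)
α = I⁻¹(τ − ω×Iω) = (0.9993, -1.0800, -0.4528)

α = (0.9993, -1.0800, -0.4528)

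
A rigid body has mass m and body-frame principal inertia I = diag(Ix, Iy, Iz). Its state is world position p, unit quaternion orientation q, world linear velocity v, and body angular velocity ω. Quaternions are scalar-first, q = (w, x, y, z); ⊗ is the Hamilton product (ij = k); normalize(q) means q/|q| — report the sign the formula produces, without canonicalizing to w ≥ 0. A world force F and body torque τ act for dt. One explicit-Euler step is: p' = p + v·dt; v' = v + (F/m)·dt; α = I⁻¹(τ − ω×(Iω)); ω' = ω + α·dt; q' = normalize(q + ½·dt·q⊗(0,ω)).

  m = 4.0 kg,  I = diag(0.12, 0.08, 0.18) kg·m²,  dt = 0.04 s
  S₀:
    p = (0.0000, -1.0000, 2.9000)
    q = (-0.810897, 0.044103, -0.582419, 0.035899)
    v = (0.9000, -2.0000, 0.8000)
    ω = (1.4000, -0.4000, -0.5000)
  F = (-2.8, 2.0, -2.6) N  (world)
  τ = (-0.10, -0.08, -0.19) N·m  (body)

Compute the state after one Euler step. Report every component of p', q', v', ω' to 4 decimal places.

gyro term ω×Iω = (0.0200, 0.0420, 0.0224)
α = I⁻¹(τ − ω×Iω) = (-1.0000, -1.5250, -1.1800)
new body rate ω' = (1.3600, -0.4610, -0.5472)
Hamilton product q⊗(0,ω) = (-0.2767623, -0.8296867, 0.3966689, 1.2031939)
q' = normalize(q + ½dt·q⊗(0,ω)) = (-0.8160, 0.0275, -0.5742, 0.0599)
linear accel F/m = (-0.7000, 0.5000, -0.6500)
new position p' = (0.0360, -1.0800, 2.9320)
v' = v + a·dt = (0.8720, -1.9800, 0.7740)

p' = (0.0360, -1.0800, 2.9320)
q' = (-0.8160, 0.0275, -0.5742, 0.0599)
v' = (0.8720, -1.9800, 0.7740)
ω' = (1.3600, -0.4610, -0.5472)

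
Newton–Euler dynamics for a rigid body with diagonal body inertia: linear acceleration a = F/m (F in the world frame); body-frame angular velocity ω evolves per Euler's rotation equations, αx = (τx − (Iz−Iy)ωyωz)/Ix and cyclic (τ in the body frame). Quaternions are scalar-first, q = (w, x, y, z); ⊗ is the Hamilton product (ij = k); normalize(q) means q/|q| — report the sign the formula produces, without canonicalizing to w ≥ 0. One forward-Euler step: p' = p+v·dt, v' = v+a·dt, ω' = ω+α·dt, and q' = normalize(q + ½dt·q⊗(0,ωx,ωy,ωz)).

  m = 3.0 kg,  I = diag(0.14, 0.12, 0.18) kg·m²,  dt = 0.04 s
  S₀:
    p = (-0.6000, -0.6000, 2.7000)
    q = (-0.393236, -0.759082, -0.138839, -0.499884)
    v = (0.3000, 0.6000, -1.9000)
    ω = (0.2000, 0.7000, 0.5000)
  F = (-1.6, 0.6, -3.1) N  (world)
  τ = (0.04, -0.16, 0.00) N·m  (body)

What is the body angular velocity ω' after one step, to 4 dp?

ω×(Iω) gyroscopic = (0.0210, -0.0040, -0.0028)
(τ − ω×Iω)/I = (0.1357, -1.3000, 0.0156)
new body rate ω' = (0.2054, 0.6480, 0.5006)

ω' = (0.2054, 0.6480, 0.5006)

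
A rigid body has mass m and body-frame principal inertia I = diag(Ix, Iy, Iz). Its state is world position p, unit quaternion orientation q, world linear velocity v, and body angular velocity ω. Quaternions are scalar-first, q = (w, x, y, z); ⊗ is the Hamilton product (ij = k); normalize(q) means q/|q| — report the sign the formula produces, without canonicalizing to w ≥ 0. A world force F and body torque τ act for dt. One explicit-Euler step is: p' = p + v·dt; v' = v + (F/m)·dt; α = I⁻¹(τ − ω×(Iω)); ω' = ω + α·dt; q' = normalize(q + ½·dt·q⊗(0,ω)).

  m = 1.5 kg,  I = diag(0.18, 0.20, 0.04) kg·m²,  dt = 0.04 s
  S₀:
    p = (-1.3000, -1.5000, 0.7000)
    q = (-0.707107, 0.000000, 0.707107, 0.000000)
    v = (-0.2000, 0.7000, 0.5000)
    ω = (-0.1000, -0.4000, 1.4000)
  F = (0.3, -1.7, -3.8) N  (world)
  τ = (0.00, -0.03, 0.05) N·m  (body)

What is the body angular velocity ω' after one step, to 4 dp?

ω' = (-0.1199, -0.4021, 1.4492)

precession coupling ω×(Iω) = (0.0896, -0.0196, 0.0008)
angular accel α = (-0.4978, -0.0520, 1.2300)
ω' = ω + α·dt = (-0.1199, -0.4021, 1.4492)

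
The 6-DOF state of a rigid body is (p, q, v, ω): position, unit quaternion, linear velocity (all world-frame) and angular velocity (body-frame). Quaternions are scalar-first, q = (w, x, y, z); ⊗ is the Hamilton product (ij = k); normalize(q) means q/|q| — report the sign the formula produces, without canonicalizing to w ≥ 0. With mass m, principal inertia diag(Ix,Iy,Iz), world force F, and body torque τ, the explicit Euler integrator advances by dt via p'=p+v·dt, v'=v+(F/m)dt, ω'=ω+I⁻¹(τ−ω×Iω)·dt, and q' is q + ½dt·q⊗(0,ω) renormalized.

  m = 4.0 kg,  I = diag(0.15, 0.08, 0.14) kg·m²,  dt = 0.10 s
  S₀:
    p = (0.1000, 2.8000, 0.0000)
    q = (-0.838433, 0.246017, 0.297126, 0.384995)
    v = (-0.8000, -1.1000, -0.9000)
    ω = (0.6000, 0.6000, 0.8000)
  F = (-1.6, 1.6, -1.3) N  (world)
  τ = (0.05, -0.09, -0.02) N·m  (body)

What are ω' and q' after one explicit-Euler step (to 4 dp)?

angular accel α = (0.1413, -1.1850, 0.0371)
new body rate ω' = (0.6141, 0.4815, 0.8037)
q⊗(0,ω) = (-0.6338818, -0.4963560, -0.4688764, -0.7014118)
updated quaternion q' = (-0.8687, 0.2208, 0.2732, 0.3493)

ω' = (0.6141, 0.4815, 0.8037)
q' = (-0.8687, 0.2208, 0.2732, 0.3493)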